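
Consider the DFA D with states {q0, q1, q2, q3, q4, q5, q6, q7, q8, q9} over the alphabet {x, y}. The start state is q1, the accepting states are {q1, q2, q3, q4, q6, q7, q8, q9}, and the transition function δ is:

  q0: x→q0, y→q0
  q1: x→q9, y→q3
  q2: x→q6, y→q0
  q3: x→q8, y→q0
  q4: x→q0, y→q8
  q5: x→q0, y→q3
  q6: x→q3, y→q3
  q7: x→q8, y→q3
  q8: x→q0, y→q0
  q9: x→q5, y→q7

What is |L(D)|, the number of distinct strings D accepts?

10

The useful subgraph on states {q1, q3, q5, q7, q8, q9} is acyclic, so L(D) is finite; the longest accepting path visits 5 useful states, giving maximum string length 4.
Counting accepting paths from q1 by length: 1 of length 0, 2 of length 1, 2 of length 2, 3 of length 3, 2 of length 4. Total 10.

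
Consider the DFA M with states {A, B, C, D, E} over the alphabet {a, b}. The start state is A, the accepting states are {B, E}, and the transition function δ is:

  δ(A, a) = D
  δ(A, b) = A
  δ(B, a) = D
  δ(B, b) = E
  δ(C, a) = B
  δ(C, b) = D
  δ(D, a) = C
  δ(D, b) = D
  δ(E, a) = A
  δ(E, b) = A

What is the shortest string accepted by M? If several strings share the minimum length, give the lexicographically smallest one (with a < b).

A breadth-first search from A reaches an accepting state first via the path A → D → C → B on input aaa.
No string of length < 3 is accepted (BFS exhausts all shorter strings without reaching an accepting state), and aaa is the lexicographically least accepting string of length 3.

aaa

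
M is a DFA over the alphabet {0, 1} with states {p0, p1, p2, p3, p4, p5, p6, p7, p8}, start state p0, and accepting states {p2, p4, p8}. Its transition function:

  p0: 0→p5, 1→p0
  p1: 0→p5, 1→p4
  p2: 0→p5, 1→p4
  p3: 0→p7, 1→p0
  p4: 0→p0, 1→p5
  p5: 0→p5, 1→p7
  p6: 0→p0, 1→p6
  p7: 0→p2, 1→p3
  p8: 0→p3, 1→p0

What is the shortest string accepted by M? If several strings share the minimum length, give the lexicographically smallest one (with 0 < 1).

A breadth-first search from p0 reaches an accepting state first via the path p0 → p5 → p7 → p2 on input 010.
No string of length < 3 is accepted (BFS exhausts all shorter strings without reaching an accepting state), and 010 is the lexicographically least accepting string of length 3.

010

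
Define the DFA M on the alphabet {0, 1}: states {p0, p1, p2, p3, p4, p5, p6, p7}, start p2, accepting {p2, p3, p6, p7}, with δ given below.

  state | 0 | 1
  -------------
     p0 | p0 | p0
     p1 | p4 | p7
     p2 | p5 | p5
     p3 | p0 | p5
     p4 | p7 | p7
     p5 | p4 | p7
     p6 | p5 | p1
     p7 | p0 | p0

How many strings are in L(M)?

7

The useful subgraph on states {p2, p4, p5, p7} is acyclic, so L(M) is finite; the longest accepting path visits 4 useful states, giving maximum string length 3.
Counting accepting paths from p2 by length: 1 of length 0, 2 of length 2, 4 of length 3. Total 7.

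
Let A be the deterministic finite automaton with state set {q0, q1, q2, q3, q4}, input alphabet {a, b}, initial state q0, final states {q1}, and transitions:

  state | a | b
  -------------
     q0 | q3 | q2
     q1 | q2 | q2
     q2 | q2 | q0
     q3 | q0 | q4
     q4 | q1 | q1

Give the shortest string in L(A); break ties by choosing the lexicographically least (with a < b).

A breadth-first search from q0 reaches an accepting state first via the path q0 → q3 → q4 → q1 on input aba.
No string of length < 3 is accepted (BFS exhausts all shorter strings without reaching an accepting state), and aba is the lexicographically least accepting string of length 3.

aba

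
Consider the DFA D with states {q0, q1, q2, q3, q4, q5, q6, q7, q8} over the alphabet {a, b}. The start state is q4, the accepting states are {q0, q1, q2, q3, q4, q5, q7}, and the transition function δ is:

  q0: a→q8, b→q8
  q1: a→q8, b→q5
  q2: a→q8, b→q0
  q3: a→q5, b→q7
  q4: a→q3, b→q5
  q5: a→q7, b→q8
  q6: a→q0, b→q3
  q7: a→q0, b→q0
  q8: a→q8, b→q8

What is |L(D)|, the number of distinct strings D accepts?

13

The useful subgraph on states {q0, q3, q4, q5, q7} is acyclic, so L(D) is finite; the longest accepting path visits 5 useful states, giving maximum string length 4.
Counting accepting paths from q4 by length: 1 of length 0, 2 of length 1, 3 of length 2, 5 of length 3, 2 of length 4. Total 13.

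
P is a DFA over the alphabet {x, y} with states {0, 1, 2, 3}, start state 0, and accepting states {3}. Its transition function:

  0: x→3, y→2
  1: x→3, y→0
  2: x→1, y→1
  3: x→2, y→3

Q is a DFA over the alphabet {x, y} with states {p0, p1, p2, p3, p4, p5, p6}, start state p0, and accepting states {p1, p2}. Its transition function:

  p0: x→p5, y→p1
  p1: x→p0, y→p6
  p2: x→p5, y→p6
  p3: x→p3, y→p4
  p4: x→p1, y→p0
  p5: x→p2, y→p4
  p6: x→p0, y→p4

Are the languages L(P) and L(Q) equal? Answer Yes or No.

No

The string x is accepted by P but rejected by Q.
So L(P) ≠ L(Q).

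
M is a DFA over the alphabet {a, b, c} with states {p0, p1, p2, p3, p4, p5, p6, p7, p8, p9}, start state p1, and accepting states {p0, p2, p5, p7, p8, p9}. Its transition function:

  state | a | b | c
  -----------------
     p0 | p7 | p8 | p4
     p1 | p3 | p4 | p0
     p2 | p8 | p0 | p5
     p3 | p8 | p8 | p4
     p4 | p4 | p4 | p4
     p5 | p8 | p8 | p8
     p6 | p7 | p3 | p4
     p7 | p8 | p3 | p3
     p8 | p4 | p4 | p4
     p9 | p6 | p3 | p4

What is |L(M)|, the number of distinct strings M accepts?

The useful subgraph on states {p0, p1, p3, p7, p8} is acyclic, so L(M) is finite; the longest accepting path visits 5 useful states, giving maximum string length 4.
Counting accepting paths from p1 by length: 1 of length 1, 4 of length 2, 1 of length 3, 4 of length 4. Total 10.

10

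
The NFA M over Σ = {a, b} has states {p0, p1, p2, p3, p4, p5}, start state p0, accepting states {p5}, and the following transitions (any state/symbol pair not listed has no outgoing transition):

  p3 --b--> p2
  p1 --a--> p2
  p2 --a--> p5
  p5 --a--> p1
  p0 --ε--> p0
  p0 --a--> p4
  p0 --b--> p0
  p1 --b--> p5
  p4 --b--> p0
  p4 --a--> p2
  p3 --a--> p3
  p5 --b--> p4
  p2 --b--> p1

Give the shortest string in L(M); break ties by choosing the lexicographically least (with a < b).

A breadth-first search from p0 reaches an accepting state first via the path p0 → p4 → p2 → p5 on input aaa.
No string of length < 3 is accepted (BFS exhausts all shorter strings without reaching an accepting state), and aaa is the lexicographically least accepting string of length 3.

aaa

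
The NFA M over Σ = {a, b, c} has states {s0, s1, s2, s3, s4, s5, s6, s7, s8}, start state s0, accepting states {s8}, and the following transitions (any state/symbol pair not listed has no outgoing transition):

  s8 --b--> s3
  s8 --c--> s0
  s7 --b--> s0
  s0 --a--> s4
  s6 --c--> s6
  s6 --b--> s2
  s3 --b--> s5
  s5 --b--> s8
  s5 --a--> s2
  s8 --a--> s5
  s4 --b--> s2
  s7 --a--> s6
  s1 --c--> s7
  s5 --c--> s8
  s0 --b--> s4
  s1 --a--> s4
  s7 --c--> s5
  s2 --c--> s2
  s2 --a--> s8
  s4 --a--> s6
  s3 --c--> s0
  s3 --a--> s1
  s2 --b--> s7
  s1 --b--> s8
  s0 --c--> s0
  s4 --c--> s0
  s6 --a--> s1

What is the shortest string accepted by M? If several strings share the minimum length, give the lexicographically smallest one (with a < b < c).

A breadth-first search from s0 reaches an accepting state first via the path s0 → s4 → s2 → s8 on input aba.
No string of length < 3 is accepted (BFS exhausts all shorter strings without reaching an accepting state), and aba is the lexicographically least accepting string of length 3.

aba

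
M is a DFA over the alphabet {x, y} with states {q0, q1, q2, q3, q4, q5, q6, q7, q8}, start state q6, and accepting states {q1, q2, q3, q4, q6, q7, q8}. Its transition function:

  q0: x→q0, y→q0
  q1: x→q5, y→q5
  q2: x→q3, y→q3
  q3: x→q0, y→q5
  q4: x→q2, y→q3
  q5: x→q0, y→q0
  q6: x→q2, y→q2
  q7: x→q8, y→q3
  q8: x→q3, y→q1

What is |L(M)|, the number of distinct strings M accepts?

The useful subgraph on states {q2, q3, q6} is acyclic, so L(M) is finite; the longest accepting path visits 3 useful states, giving maximum string length 2.
Counting accepting paths from q6 by length: 1 of length 0, 2 of length 1, 4 of length 2. Total 7.

7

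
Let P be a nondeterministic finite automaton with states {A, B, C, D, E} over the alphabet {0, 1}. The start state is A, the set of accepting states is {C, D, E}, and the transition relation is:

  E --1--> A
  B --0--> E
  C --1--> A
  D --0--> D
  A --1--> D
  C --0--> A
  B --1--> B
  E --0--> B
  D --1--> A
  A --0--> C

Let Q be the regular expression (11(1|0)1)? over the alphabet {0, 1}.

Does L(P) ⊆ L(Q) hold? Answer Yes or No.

No

The string 0 is in L(P) but not in L(Q).
So L(P) ⊄ L(Q).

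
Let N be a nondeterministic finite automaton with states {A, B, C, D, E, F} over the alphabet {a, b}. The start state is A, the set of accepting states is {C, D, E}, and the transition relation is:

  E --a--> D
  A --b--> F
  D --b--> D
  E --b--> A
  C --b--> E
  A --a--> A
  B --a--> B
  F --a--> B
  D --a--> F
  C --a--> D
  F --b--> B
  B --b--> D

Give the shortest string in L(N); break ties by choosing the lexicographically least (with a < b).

bab

A breadth-first search from A reaches an accepting state first via the path A → F → B → D on input bab.
No string of length < 3 is accepted (BFS exhausts all shorter strings without reaching an accepting state), and bab is the lexicographically least accepting string of length 3.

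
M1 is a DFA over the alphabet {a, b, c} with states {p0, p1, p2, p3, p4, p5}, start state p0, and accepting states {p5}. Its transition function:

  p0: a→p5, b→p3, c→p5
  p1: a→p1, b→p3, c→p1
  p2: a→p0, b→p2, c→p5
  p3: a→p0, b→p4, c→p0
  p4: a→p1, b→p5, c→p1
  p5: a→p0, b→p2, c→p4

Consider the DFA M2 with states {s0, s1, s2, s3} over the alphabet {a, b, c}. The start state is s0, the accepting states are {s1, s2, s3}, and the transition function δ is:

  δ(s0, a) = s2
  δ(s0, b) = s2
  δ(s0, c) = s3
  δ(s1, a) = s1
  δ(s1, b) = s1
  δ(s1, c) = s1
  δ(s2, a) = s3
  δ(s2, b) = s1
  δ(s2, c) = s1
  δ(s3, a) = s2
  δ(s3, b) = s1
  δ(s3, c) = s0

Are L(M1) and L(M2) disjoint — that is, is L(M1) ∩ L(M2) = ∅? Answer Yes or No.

The string a is accepted by both M1 and M2.
Hence L(M1) ∩ L(M2) ≠ ∅.

No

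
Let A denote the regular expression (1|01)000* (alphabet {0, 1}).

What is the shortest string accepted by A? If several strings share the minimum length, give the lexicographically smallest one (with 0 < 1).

By inspection of the expression, no string of length less than 3 matches, and 100 is the lexicographically first match of length 3.

100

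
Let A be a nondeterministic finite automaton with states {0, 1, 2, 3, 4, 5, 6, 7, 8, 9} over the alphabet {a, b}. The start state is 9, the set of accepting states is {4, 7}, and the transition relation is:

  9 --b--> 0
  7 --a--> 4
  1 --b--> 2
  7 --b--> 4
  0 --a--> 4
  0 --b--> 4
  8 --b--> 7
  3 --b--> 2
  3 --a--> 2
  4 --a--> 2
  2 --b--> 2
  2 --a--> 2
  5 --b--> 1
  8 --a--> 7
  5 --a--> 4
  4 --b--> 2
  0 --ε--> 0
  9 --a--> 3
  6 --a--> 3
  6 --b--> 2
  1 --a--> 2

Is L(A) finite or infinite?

finite

The useful states (reachable from 9 and able to reach an accepting state) are {0, 4, 9}.
Restricted to these states the transition graph has no cycle, so every accepting path has bounded length and L is finite.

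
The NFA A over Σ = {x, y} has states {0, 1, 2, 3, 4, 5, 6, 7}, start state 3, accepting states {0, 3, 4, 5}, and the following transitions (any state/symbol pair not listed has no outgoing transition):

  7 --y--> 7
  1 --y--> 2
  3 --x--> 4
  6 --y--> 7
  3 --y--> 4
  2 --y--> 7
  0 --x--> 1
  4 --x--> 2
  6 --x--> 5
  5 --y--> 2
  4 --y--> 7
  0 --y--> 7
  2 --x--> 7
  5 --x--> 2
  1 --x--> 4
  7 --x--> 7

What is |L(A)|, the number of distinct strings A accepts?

The useful subgraph on states {3, 4} is acyclic, so L(A) is finite; the longest accepting path visits 2 useful states, giving maximum string length 1.
Counting accepting paths from 3 by length: 1 of length 0, 2 of length 1. Total 3.

3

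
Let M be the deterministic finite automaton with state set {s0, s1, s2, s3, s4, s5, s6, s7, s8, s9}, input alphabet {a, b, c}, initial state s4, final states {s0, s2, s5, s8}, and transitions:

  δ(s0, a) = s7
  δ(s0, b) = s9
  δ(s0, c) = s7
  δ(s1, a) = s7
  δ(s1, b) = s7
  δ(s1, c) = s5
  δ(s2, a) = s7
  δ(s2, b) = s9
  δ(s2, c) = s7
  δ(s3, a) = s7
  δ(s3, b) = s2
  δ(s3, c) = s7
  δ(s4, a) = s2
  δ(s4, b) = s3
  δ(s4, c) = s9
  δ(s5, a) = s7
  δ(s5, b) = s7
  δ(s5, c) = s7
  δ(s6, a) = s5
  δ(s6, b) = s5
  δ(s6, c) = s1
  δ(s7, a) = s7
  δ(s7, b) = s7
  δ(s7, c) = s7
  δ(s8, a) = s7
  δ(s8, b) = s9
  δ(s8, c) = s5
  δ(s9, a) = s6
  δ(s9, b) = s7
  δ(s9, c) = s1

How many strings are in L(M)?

The useful subgraph on states {s1, s2, s3, s4, s5, s6, s9} is acyclic, so L(M) is finite; the longest accepting path visits 7 useful states, giving maximum string length 6.
Counting accepting paths from s4 by length: 1 of length 1, 1 of length 2, 3 of length 3, 4 of length 4, 4 of length 5, 1 of length 6. Total 14.

14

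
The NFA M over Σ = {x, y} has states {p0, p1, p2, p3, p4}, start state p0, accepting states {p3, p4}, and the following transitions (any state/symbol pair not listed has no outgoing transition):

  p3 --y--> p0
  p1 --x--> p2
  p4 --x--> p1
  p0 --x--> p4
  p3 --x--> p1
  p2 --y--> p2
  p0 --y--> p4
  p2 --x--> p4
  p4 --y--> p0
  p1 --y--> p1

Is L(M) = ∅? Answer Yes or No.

The string x is accepted: the run p0 → p4 ends in the accepting state p4.
Since at least one string is accepted, L(M) is not empty.

No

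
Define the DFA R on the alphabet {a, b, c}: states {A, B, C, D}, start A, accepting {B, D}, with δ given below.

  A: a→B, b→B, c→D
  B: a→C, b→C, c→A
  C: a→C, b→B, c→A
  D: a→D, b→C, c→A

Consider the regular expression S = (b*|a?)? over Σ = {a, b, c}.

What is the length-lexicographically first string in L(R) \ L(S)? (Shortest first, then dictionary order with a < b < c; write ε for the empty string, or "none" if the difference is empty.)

The string c is accepted by R but not by S.
No shorter string lies in the difference, and c is the lexicographically first length-1 string in L(R) \ L(S).

c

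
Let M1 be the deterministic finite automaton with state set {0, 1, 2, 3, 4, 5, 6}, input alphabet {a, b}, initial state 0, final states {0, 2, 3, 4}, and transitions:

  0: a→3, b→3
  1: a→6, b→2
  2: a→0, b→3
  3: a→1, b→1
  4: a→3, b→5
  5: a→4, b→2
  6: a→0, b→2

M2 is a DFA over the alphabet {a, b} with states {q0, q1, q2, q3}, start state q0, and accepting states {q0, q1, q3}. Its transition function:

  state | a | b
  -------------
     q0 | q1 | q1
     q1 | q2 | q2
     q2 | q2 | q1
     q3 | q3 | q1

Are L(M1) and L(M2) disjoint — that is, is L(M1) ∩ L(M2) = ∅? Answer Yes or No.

The empty string ε is accepted by both M1 and M2.
Hence L(M1) ∩ L(M2) ≠ ∅.

No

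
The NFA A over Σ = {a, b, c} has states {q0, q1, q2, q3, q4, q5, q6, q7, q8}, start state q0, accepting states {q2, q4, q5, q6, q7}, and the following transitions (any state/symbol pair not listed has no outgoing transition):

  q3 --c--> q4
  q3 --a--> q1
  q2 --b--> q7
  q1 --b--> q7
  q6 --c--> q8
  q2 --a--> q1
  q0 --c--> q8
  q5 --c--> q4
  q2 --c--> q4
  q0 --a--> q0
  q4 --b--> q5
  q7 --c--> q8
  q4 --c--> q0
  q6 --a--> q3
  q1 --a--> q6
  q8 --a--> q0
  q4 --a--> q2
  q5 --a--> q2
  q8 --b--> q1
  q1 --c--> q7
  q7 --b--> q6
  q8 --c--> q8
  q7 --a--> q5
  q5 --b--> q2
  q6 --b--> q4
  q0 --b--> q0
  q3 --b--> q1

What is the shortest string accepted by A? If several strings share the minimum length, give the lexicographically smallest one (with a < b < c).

A breadth-first search from q0 reaches an accepting state first via the path q0 → q8 → q1 → q6 on input cba.
No string of length < 3 is accepted (BFS exhausts all shorter strings without reaching an accepting state), and cba is the lexicographically least accepting string of length 3.

cba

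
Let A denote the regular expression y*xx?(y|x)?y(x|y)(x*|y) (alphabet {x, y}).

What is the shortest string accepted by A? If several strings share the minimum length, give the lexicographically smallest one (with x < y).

xyx

By inspection of the expression, no string of length less than 3 matches, and xyx is the lexicographically first match of length 3.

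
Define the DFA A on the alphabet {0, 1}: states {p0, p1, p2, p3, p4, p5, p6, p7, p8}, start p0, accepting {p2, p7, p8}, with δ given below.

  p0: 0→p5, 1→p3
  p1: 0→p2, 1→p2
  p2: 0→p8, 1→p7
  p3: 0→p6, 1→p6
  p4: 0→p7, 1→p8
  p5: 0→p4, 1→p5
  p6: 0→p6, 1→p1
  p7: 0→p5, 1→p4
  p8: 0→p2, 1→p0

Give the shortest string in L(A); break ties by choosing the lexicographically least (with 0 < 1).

A breadth-first search from p0 reaches an accepting state first via the path p0 → p5 → p4 → p7 on input 000.
No string of length < 3 is accepted (BFS exhausts all shorter strings without reaching an accepting state), and 000 is the lexicographically least accepting string of length 3.

000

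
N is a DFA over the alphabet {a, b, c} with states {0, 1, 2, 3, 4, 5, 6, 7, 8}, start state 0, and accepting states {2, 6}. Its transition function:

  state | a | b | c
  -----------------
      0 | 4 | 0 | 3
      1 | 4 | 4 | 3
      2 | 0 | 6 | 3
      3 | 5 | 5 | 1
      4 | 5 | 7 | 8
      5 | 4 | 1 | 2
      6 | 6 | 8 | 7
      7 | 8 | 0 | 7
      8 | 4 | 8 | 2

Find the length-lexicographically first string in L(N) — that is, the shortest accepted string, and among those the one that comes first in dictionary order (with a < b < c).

aac

A breadth-first search from 0 reaches an accepting state first via the path 0 → 4 → 5 → 2 on input aac.
No string of length < 3 is accepted (BFS exhausts all shorter strings without reaching an accepting state), and aac is the lexicographically least accepting string of length 3.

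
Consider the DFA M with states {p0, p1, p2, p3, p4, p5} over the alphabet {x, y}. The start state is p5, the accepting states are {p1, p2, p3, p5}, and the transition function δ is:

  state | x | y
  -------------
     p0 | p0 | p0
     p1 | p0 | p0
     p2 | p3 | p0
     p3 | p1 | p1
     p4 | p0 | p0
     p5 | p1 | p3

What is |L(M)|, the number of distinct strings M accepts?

The useful subgraph on states {p1, p3, p5} is acyclic, so L(M) is finite; the longest accepting path visits 3 useful states, giving maximum string length 2.
Counting accepting paths from p5 by length: 1 of length 0, 2 of length 1, 2 of length 2. Total 5.

5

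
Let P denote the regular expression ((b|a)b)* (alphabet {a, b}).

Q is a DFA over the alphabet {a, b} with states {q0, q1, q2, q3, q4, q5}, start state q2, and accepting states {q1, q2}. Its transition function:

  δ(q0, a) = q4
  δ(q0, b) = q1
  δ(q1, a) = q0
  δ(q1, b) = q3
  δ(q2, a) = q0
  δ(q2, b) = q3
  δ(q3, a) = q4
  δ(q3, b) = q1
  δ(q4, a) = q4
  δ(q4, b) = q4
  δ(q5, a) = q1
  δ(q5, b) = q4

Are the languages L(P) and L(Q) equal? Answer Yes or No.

Converting the expression P to a DFA (subset construction, then merging equivalent states) gives the minimal DFA with states {p0, p1, p2}, start state p0, accepting states {p0} and transitions p0: a→p1, b→p1; p1: a→p2, b→p0; p2: a→p2, b→p2.
Exploring the product automaton P × Q from the start pair (p0, q2), following both machines on each input symbol, reaches 5 state pairs: (p0, q2), (p1, q0), (p1, q3), (p2, q4), (p0, q1).
P accepts in {p0} and Q accepts in {q1, q2}. In every reachable pair the two components are either both accepting — (p0, q2), (p0, q1) — or both non-accepting, so no string is accepted by exactly one of the machines: L(P) \ L(Q) and L(Q) \ L(P) are both empty.
Hence every string is accepted by P iff it is accepted by Q, and the two languages coincide.

Yes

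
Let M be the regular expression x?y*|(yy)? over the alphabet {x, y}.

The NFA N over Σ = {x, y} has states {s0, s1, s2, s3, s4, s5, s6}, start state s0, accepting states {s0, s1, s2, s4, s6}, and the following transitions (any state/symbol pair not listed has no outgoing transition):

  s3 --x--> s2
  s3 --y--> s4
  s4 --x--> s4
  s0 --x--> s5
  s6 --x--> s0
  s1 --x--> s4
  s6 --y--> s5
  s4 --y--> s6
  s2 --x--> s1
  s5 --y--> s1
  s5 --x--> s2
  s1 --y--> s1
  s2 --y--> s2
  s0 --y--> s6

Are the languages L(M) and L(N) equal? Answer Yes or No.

The string x is accepted by M but rejected by N.
So L(M) ≠ L(N).

No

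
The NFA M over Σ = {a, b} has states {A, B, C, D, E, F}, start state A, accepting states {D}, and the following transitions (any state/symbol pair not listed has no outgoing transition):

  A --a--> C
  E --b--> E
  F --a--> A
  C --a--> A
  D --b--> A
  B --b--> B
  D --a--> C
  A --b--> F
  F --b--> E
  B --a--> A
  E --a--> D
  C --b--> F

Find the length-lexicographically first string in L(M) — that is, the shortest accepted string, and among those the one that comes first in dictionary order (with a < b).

bba

A breadth-first search from A reaches an accepting state first via the path A → F → E → D on input bba.
No string of length < 3 is accepted (BFS exhausts all shorter strings without reaching an accepting state), and bba is the lexicographically least accepting string of length 3.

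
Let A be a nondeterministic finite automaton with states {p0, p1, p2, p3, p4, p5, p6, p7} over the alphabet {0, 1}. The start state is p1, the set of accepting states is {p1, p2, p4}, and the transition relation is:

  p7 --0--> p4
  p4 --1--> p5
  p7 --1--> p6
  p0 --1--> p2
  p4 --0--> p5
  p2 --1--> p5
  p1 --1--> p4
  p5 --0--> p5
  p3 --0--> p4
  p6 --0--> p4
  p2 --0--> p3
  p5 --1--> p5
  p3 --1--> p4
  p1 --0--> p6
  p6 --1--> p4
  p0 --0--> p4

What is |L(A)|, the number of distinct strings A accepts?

4

The useful subgraph on states {p1, p4, p6} is acyclic, so L(A) is finite; the longest accepting path visits 3 useful states, giving maximum string length 2.
Counting accepting paths from p1 by length: 1 of length 0, 1 of length 1, 2 of length 2. Total 4.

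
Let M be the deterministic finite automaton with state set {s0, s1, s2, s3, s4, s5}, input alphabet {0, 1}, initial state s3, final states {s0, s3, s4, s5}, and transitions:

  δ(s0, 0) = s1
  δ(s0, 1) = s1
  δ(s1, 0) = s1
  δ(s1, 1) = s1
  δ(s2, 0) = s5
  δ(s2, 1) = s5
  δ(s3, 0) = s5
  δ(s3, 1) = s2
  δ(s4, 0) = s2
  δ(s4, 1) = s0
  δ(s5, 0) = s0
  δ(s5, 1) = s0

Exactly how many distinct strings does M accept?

10

The useful subgraph on states {s0, s2, s3, s5} is acyclic, so L(M) is finite; the longest accepting path visits 4 useful states, giving maximum string length 3.
Counting accepting paths from s3 by length: 1 of length 0, 1 of length 1, 4 of length 2, 4 of length 3. Total 10.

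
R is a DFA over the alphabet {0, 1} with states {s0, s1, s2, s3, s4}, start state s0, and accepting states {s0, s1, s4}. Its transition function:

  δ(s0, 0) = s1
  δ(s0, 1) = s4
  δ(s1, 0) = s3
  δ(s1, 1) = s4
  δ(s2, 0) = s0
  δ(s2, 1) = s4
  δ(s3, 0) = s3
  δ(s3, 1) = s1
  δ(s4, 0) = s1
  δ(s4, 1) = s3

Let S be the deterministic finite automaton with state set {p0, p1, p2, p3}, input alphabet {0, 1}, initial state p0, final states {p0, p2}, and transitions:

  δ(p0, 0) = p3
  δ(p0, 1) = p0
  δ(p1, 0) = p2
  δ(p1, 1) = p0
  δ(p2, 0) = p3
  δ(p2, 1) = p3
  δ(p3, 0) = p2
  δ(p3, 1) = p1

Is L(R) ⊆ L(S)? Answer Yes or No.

The string 0 is in L(R) but not in L(S).
So L(R) ⊄ L(S).

No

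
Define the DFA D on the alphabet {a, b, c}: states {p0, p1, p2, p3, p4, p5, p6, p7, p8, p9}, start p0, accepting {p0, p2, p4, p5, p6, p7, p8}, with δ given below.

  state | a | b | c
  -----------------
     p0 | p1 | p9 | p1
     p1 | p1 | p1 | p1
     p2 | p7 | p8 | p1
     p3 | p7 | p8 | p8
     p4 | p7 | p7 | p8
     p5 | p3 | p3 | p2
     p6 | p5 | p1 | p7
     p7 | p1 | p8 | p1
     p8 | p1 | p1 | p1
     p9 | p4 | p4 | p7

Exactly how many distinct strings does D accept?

The useful subgraph on states {p0, p4, p7, p8, p9} is acyclic, so L(D) is finite; the longest accepting path visits 5 useful states, giving maximum string length 4.
Counting accepting paths from p0 by length: 1 of length 0, 3 of length 2, 7 of length 3, 4 of length 4. Total 15.

15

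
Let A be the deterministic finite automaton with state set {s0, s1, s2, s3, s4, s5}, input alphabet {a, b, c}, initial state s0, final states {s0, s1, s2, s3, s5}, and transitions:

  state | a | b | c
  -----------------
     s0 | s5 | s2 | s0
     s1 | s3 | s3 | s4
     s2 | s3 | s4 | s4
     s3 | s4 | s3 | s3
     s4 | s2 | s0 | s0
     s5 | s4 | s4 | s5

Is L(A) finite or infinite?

infinite

State s0 is reachable from the start and can reach an accepting state, and it lies on the cycle s0 → s0.
Traversing that cycle any number of times yields accepted strings of unbounded length, so the language is infinite.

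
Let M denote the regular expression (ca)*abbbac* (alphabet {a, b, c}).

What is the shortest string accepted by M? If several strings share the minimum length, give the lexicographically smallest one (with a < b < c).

abbba

By inspection of the expression, no string of length less than 5 matches, and abbba is the lexicographically first match of length 5.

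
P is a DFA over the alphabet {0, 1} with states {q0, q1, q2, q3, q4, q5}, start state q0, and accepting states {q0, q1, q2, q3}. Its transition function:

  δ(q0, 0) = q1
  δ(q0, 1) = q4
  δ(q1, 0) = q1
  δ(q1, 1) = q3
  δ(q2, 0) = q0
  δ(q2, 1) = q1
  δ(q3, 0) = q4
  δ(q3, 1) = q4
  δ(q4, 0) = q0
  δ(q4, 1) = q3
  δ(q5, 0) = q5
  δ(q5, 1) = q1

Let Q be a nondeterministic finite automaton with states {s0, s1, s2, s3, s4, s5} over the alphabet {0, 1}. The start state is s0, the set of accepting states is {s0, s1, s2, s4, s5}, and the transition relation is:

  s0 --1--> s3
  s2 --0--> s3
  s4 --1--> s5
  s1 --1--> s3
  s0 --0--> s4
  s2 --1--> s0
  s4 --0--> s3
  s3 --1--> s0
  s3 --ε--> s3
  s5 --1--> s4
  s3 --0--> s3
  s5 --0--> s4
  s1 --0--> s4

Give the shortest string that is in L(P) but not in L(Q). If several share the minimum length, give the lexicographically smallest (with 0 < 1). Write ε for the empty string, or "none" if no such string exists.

The string 00 is accepted by P but not by Q.
No shorter string lies in the difference, and 00 is the lexicographically first length-2 string in L(P) \ L(Q).

00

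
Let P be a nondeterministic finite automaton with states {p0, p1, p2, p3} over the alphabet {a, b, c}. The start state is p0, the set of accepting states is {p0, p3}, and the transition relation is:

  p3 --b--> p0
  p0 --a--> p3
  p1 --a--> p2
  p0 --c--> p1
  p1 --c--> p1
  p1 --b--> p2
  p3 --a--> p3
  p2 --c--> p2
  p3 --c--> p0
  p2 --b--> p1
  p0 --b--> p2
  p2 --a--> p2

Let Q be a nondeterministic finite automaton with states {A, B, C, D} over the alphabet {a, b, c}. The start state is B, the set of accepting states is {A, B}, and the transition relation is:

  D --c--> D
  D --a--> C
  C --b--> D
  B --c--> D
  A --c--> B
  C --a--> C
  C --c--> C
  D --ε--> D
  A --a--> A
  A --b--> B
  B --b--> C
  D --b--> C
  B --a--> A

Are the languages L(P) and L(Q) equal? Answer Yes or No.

Exploring the product automaton P × Q from the start pair (p0, B), following both machines on each input symbol, reaches 4 state pairs: (p0, B), (p3, A), (p2, C), (p1, D).
P accepts in {p0, p3} and Q accepts in {A, B}. In every reachable pair the two components are either both accepting — (p0, B), (p3, A) — or both non-accepting, so no string is accepted by exactly one of the machines: L(P) \ L(Q) and L(Q) \ L(P) are both empty.
Hence every string is accepted by P iff it is accepted by Q, and the two languages coincide.

Yes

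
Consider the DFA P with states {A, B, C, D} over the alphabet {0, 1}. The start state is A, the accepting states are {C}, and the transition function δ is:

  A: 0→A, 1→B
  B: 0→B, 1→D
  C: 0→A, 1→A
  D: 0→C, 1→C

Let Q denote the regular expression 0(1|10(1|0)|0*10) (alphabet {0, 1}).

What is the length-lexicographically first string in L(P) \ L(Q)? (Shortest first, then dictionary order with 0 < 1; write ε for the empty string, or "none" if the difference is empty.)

110

The string 110 is accepted by P but not by Q.
No shorter string lies in the difference, and 110 is the lexicographically first length-3 string in L(P) \ L(Q).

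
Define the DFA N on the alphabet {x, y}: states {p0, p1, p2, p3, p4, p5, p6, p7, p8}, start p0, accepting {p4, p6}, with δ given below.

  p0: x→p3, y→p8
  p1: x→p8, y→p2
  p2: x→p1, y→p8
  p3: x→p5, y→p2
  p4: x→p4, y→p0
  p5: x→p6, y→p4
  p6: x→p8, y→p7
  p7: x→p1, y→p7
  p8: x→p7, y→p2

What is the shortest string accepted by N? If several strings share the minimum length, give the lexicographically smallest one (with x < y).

A breadth-first search from p0 reaches an accepting state first via the path p0 → p3 → p5 → p6 on input xxx.
No string of length < 3 is accepted (BFS exhausts all shorter strings without reaching an accepting state), and xxx is the lexicographically least accepting string of length 3.

xxx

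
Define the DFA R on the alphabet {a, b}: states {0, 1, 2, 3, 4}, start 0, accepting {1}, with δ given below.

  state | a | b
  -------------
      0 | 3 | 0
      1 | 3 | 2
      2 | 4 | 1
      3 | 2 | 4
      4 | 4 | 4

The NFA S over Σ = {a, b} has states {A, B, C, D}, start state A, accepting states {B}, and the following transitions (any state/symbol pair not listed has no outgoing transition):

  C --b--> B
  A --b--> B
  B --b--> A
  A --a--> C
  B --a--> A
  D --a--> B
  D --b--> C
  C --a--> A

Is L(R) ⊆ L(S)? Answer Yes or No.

Exploring the product automaton R × S from the start pair (0, A), following both machines on each input symbol, reaches 10 state pairs: (0, A), (3, C), (0, B), (2, A), (4, B), (3, A), (4, C), (1, B), (4, A), (2, C).
R accepts in {1} and S accepts in {B}. The reachable pairs whose R-component is accepting are (1, B); in each of them the S-component is accepting too, so the product for L(R) \ L(S) (R-component accepting, S-component rejecting) has no reachable accepting pair and the difference is empty.
Hence every string in L(R) is also in L(S).

Yes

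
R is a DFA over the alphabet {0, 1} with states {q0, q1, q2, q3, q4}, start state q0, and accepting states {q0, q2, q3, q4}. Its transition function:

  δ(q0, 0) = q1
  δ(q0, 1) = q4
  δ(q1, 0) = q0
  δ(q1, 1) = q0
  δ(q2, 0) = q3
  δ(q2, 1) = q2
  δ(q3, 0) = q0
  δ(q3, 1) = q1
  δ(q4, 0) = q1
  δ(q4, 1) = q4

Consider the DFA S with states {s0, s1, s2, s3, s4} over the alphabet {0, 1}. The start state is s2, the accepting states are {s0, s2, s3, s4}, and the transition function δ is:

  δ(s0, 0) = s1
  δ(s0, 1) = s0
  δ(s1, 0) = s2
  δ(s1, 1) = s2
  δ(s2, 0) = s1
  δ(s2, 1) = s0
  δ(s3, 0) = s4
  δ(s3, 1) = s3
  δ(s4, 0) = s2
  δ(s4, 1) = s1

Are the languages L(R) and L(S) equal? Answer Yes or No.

Exploring the product automaton R × S from the start pair (q0, s2), following both machines on each input symbol, reaches 3 state pairs: (q0, s2), (q1, s1), (q4, s0).
R accepts in {q0, q2, q3, q4} and S accepts in {s0, s2, s3, s4}. In every reachable pair the two components are either both accepting — (q0, s2), (q4, s0) — or both non-accepting, so no string is accepted by exactly one of the machines: L(R) \ L(S) and L(S) \ L(R) are both empty.
Hence every string is accepted by R iff it is accepted by S, and the two languages coincide.

Yes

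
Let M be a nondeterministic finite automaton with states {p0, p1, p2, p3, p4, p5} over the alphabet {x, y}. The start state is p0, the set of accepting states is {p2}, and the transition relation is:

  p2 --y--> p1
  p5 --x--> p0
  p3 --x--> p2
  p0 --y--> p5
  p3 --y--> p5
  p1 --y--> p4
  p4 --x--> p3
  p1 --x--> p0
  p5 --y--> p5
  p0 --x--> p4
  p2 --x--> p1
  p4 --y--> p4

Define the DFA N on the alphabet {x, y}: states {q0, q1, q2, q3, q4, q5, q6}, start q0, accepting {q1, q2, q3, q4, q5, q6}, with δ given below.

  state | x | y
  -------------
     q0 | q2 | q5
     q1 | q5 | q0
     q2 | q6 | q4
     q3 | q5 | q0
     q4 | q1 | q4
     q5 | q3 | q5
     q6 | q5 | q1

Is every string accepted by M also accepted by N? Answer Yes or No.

Exploring the product automaton M × N from the start pair (p0, q0), following both machines on each input symbol, reaches 28 state pairs: (p0, q0), (p4, q2), (p5, q5), (p3, q6), (p4, q4), (p0, q3), (p2, q5), (p5, q1), (p3, q1), (p4, q5), (p5, q0), (p1, q3), (p1, q5), (p0, q5), (p3, q3), (p0, q2), (p4, q0), (p4, q3), (p4, q6), (p5, q4), (p3, q2), (p3, q5), (p4, q1), (p0, q1), (p2, q6), (p2, q3), (p1, q1), (p1, q0).
M accepts in {p2} and N accepts in {q1, q2, q3, q4, q5, q6}. The reachable pairs whose M-component is accepting are (p2, q5), (p2, q6), (p2, q3); in each of them the N-component is accepting too, so the product for L(M) \ L(N) (M-component accepting, N-component rejecting) has no reachable accepting pair and the difference is empty.
Hence every string in L(M) is also in L(N).

Yes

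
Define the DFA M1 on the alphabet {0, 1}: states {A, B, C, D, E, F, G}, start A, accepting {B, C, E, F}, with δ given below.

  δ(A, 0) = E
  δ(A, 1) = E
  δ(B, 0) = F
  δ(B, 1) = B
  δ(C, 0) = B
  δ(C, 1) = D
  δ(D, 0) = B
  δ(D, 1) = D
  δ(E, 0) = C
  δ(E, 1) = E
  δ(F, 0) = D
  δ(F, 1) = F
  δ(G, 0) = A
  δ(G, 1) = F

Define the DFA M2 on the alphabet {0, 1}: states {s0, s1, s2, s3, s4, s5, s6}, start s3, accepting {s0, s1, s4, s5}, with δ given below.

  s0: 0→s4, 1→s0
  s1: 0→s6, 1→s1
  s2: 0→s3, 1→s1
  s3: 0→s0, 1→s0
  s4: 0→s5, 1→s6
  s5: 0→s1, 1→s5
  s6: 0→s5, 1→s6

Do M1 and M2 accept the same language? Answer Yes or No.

Exploring the product automaton M1 × M2 from the start pair (A, s3), following both machines on each input symbol, reaches 6 state pairs: (A, s3), (E, s0), (C, s4), (B, s5), (D, s6), (F, s1).
M1 accepts in {B, C, E, F} and M2 accepts in {s0, s1, s4, s5}. In every reachable pair the two components are either both accepting — (E, s0), (C, s4), (B, s5), (F, s1) — or both non-accepting, so no string is accepted by exactly one of the machines: L(M1) \ L(M2) and L(M2) \ L(M1) are both empty.
Hence every string is accepted by M1 iff it is accepted by M2, and the two languages coincide.

Yes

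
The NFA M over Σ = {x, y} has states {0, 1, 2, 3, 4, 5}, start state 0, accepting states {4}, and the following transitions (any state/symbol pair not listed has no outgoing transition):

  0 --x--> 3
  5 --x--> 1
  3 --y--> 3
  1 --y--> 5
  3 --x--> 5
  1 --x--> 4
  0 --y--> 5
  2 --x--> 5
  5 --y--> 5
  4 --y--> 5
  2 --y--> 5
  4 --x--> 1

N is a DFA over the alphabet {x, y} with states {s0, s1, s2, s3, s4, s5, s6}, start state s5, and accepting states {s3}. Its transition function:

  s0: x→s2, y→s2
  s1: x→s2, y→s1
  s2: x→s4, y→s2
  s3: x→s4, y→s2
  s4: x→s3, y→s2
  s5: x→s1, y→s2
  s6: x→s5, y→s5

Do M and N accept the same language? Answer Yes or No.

Yes

Exploring the product automaton M × N from the start pair (0, s5), following both machines on each input symbol, reaches 5 state pairs: (0, s5), (3, s1), (5, s2), (1, s4), (4, s3).
M accepts in {4} and N accepts in {s3}. In every reachable pair the two components are either both accepting — (4, s3) — or both non-accepting, so no string is accepted by exactly one of the machines: L(M) \ L(N) and L(N) \ L(M) are both empty.
Hence every string is accepted by M iff it is accepted by N, and the two languages coincide.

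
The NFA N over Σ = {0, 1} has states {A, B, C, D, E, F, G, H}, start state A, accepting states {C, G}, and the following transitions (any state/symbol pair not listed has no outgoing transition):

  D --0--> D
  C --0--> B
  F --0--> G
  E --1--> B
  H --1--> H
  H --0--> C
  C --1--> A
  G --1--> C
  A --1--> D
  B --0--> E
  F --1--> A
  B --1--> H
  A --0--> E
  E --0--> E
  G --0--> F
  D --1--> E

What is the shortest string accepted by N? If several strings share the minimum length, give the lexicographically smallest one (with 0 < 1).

A breadth-first search from A reaches an accepting state first via the path A → E → B → H → C on input 0110.
No string of length < 4 is accepted (BFS exhausts all shorter strings without reaching an accepting state), and 0110 is the lexicographically least accepting string of length 4.

0110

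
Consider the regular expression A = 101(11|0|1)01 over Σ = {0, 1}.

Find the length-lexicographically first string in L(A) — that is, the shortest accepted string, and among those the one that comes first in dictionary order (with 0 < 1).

By inspection of the expression, no string of length less than 6 matches, and 101001 is the lexicographically first match of length 6.

101001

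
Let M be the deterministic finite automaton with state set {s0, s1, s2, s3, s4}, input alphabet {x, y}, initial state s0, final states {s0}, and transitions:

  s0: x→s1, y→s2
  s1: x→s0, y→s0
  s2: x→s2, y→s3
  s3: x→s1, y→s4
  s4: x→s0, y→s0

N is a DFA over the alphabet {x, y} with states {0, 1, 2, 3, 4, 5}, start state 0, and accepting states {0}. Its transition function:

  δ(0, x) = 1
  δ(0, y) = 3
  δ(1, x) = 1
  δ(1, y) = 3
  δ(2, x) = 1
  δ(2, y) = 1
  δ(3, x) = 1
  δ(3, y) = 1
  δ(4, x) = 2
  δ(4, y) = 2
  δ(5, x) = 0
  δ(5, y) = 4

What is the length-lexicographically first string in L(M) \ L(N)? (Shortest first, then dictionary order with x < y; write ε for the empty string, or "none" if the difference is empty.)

xx

The string xx is accepted by M but not by N.
No shorter string lies in the difference, and xx is the lexicographically first length-2 string in L(M) \ L(N).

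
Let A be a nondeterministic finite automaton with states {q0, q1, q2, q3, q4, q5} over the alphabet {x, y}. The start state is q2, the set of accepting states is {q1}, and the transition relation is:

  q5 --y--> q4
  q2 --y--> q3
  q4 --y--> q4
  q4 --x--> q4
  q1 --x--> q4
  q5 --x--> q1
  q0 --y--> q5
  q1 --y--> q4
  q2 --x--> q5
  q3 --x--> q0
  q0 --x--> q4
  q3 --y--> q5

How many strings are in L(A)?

The useful subgraph on states {q0, q1, q2, q3, q5} is acyclic, so L(A) is finite; the longest accepting path visits 5 useful states, giving maximum string length 4.
Counting accepting paths from q2 by length: 1 of length 2, 1 of length 3, 1 of length 4. Total 3.

3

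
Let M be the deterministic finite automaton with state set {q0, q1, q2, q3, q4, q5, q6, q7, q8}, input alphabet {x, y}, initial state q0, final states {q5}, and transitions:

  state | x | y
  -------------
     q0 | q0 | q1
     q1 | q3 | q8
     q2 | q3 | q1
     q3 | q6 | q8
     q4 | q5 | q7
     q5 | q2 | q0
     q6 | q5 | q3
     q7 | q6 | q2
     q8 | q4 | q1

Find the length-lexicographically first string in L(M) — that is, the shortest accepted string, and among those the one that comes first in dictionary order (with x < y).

A breadth-first search from q0 reaches an accepting state first via the path q0 → q1 → q3 → q6 → q5 on input yxxx.
No string of length < 4 is accepted (BFS exhausts all shorter strings without reaching an accepting state), and yxxx is the lexicographically least accepting string of length 4.

yxxx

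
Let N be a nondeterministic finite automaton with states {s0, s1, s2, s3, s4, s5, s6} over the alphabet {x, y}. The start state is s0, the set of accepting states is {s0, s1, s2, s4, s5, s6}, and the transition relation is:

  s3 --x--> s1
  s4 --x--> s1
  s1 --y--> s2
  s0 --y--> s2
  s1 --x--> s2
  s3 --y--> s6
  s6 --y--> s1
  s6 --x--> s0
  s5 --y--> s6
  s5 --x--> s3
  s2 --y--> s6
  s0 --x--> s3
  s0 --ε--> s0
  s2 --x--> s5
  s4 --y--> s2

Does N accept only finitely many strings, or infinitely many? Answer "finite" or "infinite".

infinite

State s2 is reachable from the start and can reach an accepting state, and it lies on the cycle s2 → s5 → s3 → s1 → s2.
Traversing that cycle any number of times yields accepted strings of unbounded length, so the language is infinite.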